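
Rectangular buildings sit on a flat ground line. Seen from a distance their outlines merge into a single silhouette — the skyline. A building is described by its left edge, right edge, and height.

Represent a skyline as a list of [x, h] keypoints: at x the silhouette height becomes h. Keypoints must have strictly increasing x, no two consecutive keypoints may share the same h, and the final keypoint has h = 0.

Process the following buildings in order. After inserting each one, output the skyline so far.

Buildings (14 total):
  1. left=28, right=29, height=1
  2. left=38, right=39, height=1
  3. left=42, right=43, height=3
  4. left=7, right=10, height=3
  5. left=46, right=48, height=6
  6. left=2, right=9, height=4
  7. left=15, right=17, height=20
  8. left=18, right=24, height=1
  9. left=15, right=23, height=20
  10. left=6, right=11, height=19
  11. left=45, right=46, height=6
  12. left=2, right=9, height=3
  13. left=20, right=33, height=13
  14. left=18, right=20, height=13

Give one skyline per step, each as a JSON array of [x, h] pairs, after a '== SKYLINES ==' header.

== SKYLINES ==
[[28,1],[29,0]]
[[28,1],[29,0],[38,1],[39,0]]
[[28,1],[29,0],[38,1],[39,0],[42,3],[43,0]]
[[7,3],[10,0],[28,1],[29,0],[38,1],[39,0],[42,3],[43,0]]
[[7,3],[10,0],[28,1],[29,0],[38,1],[39,0],[42,3],[43,0],[46,6],[48,0]]
[[2,4],[9,3],[10,0],[28,1],[29,0],[38,1],[39,0],[42,3],[43,0],[46,6],[48,0]]
[[2,4],[9,3],[10,0],[15,20],[17,0],[28,1],[29,0],[38,1],[39,0],[42,3],[43,0],[46,6],[48,0]]
[[2,4],[9,3],[10,0],[15,20],[17,0],[18,1],[24,0],[28,1],[29,0],[38,1],[39,0],[42,3],[43,0],[46,6],[48,0]]
[[2,4],[9,3],[10,0],[15,20],[23,1],[24,0],[28,1],[29,0],[38,1],[39,0],[42,3],[43,0],[46,6],[48,0]]
[[2,4],[6,19],[11,0],[15,20],[23,1],[24,0],[28,1],[29,0],[38,1],[39,0],[42,3],[43,0],[46,6],[48,0]]
[[2,4],[6,19],[11,0],[15,20],[23,1],[24,0],[28,1],[29,0],[38,1],[39,0],[42,3],[43,0],[45,6],[48,0]]
[[2,4],[6,19],[11,0],[15,20],[23,1],[24,0],[28,1],[29,0],[38,1],[39,0],[42,3],[43,0],[45,6],[48,0]]
[[2,4],[6,19],[11,0],[15,20],[23,13],[33,0],[38,1],[39,0],[42,3],[43,0],[45,6],[48,0]]
[[2,4],[6,19],[11,0],[15,20],[23,13],[33,0],[38,1],[39,0],[42,3],[43,0],[45,6],[48,0]]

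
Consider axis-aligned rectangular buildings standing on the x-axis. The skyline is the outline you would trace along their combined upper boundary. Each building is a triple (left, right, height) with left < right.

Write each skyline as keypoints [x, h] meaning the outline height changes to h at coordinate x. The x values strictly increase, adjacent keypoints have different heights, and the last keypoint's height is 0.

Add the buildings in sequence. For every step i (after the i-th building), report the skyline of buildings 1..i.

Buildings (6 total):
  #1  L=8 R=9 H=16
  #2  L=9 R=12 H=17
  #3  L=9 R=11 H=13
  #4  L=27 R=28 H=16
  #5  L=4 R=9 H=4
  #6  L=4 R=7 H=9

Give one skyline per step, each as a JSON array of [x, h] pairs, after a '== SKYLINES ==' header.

== SKYLINES ==
[[8,16],[9,0]]
[[8,16],[9,17],[12,0]]
[[8,16],[9,17],[12,0]]
[[8,16],[9,17],[12,0],[27,16],[28,0]]
[[4,4],[8,16],[9,17],[12,0],[27,16],[28,0]]
[[4,9],[7,4],[8,16],[9,17],[12,0],[27,16],[28,0]]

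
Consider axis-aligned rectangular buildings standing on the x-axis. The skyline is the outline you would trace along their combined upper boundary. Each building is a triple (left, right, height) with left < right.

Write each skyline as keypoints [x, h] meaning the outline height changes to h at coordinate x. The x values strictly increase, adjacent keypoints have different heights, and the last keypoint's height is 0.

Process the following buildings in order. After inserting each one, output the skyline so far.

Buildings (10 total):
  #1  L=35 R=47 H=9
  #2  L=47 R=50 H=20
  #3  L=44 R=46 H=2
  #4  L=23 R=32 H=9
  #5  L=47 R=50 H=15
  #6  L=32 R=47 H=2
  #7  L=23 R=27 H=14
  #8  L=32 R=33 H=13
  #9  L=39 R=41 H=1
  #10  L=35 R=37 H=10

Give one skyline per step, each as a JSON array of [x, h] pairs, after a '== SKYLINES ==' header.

== SKYLINES ==
[[35,9],[47,0]]
[[35,9],[47,20],[50,0]]
[[35,9],[47,20],[50,0]]
[[23,9],[32,0],[35,9],[47,20],[50,0]]
[[23,9],[32,0],[35,9],[47,20],[50,0]]
[[23,9],[32,2],[35,9],[47,20],[50,0]]
[[23,14],[27,9],[32,2],[35,9],[47,20],[50,0]]
[[23,14],[27,9],[32,13],[33,2],[35,9],[47,20],[50,0]]
[[23,14],[27,9],[32,13],[33,2],[35,9],[47,20],[50,0]]
[[23,14],[27,9],[32,13],[33,2],[35,10],[37,9],[47,20],[50,0]]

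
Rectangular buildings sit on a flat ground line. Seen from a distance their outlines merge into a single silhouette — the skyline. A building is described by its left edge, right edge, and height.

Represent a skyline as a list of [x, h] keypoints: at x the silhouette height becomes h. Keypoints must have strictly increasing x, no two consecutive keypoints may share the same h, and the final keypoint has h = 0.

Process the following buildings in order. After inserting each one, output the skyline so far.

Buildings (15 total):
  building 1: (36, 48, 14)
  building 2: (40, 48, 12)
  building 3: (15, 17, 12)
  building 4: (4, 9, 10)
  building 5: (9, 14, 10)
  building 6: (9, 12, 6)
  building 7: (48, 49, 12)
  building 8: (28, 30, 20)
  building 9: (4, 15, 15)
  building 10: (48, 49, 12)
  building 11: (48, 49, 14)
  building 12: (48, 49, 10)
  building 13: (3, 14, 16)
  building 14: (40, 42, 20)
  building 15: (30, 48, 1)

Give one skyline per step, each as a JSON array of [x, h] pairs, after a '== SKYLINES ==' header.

== SKYLINES ==
[[36,14],[48,0]]
[[36,14],[48,0]]
[[15,12],[17,0],[36,14],[48,0]]
[[4,10],[9,0],[15,12],[17,0],[36,14],[48,0]]
[[4,10],[14,0],[15,12],[17,0],[36,14],[48,0]]
[[4,10],[14,0],[15,12],[17,0],[36,14],[48,0]]
[[4,10],[14,0],[15,12],[17,0],[36,14],[48,12],[49,0]]
[[4,10],[14,0],[15,12],[17,0],[28,20],[30,0],[36,14],[48,12],[49,0]]
[[4,15],[15,12],[17,0],[28,20],[30,0],[36,14],[48,12],[49,0]]
[[4,15],[15,12],[17,0],[28,20],[30,0],[36,14],[48,12],[49,0]]
[[4,15],[15,12],[17,0],[28,20],[30,0],[36,14],[49,0]]
[[4,15],[15,12],[17,0],[28,20],[30,0],[36,14],[49,0]]
[[3,16],[14,15],[15,12],[17,0],[28,20],[30,0],[36,14],[49,0]]
[[3,16],[14,15],[15,12],[17,0],[28,20],[30,0],[36,14],[40,20],[42,14],[49,0]]
[[3,16],[14,15],[15,12],[17,0],[28,20],[30,1],[36,14],[40,20],[42,14],[49,0]]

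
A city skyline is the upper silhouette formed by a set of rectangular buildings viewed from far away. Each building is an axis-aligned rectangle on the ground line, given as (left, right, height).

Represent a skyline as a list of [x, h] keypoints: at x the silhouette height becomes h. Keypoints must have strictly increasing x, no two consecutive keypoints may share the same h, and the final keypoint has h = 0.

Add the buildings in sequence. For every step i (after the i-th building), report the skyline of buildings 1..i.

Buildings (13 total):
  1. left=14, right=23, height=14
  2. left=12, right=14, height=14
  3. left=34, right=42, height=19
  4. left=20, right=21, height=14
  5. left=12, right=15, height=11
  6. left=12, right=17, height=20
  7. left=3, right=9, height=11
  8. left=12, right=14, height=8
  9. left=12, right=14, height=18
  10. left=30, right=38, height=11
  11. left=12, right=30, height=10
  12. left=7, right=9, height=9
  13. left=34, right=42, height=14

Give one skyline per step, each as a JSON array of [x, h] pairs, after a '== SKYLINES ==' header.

== SKYLINES ==
[[14,14],[23,0]]
[[12,14],[23,0]]
[[12,14],[23,0],[34,19],[42,0]]
[[12,14],[23,0],[34,19],[42,0]]
[[12,14],[23,0],[34,19],[42,0]]
[[12,20],[17,14],[23,0],[34,19],[42,0]]
[[3,11],[9,0],[12,20],[17,14],[23,0],[34,19],[42,0]]
[[3,11],[9,0],[12,20],[17,14],[23,0],[34,19],[42,0]]
[[3,11],[9,0],[12,20],[17,14],[23,0],[34,19],[42,0]]
[[3,11],[9,0],[12,20],[17,14],[23,0],[30,11],[34,19],[42,0]]
[[3,11],[9,0],[12,20],[17,14],[23,10],[30,11],[34,19],[42,0]]
[[3,11],[9,0],[12,20],[17,14],[23,10],[30,11],[34,19],[42,0]]
[[3,11],[9,0],[12,20],[17,14],[23,10],[30,11],[34,19],[42,0]]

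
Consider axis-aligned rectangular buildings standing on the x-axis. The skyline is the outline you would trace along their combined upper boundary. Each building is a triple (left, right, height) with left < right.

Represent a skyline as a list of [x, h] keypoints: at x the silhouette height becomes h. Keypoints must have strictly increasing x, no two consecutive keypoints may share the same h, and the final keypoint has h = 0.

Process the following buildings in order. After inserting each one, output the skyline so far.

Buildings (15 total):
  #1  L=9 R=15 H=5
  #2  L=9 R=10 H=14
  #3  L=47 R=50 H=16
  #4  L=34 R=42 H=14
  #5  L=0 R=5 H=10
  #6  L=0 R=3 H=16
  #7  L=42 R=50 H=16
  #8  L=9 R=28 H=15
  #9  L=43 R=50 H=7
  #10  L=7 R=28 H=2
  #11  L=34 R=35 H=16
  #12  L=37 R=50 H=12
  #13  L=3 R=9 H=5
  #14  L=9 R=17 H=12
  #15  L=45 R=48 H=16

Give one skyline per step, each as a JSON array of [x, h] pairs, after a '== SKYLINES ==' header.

== SKYLINES ==
[[9,5],[15,0]]
[[9,14],[10,5],[15,0]]
[[9,14],[10,5],[15,0],[47,16],[50,0]]
[[9,14],[10,5],[15,0],[34,14],[42,0],[47,16],[50,0]]
[[0,10],[5,0],[9,14],[10,5],[15,0],[34,14],[42,0],[47,16],[50,0]]
[[0,16],[3,10],[5,0],[9,14],[10,5],[15,0],[34,14],[42,0],[47,16],[50,0]]
[[0,16],[3,10],[5,0],[9,14],[10,5],[15,0],[34,14],[42,16],[50,0]]
[[0,16],[3,10],[5,0],[9,15],[28,0],[34,14],[42,16],[50,0]]
[[0,16],[3,10],[5,0],[9,15],[28,0],[34,14],[42,16],[50,0]]
[[0,16],[3,10],[5,0],[7,2],[9,15],[28,0],[34,14],[42,16],[50,0]]
[[0,16],[3,10],[5,0],[7,2],[9,15],[28,0],[34,16],[35,14],[42,16],[50,0]]
[[0,16],[3,10],[5,0],[7,2],[9,15],[28,0],[34,16],[35,14],[42,16],[50,0]]
[[0,16],[3,10],[5,5],[9,15],[28,0],[34,16],[35,14],[42,16],[50,0]]
[[0,16],[3,10],[5,5],[9,15],[28,0],[34,16],[35,14],[42,16],[50,0]]
[[0,16],[3,10],[5,5],[9,15],[28,0],[34,16],[35,14],[42,16],[50,0]]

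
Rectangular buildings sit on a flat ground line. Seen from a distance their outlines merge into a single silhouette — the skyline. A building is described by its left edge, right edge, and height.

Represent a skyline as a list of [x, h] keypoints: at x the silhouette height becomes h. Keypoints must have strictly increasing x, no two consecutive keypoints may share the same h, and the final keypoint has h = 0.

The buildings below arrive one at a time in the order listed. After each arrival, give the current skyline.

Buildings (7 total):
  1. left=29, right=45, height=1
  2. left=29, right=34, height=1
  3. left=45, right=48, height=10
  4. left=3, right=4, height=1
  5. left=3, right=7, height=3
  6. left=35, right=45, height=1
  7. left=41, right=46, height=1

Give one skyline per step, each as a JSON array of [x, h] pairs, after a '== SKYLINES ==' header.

== SKYLINES ==
[[29,1],[45,0]]
[[29,1],[45,0]]
[[29,1],[45,10],[48,0]]
[[3,1],[4,0],[29,1],[45,10],[48,0]]
[[3,3],[7,0],[29,1],[45,10],[48,0]]
[[3,3],[7,0],[29,1],[45,10],[48,0]]
[[3,3],[7,0],[29,1],[45,10],[48,0]]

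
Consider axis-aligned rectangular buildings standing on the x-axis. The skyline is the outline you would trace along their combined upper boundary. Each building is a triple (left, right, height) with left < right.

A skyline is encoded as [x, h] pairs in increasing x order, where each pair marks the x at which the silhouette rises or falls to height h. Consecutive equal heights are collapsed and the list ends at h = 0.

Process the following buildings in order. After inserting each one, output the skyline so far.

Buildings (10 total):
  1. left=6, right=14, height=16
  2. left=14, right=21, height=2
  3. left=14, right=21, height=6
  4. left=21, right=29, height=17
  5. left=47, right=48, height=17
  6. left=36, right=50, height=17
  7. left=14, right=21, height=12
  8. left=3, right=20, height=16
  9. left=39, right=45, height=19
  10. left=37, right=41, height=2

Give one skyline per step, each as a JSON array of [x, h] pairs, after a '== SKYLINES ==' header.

== SKYLINES ==
[[6,16],[14,0]]
[[6,16],[14,2],[21,0]]
[[6,16],[14,6],[21,0]]
[[6,16],[14,6],[21,17],[29,0]]
[[6,16],[14,6],[21,17],[29,0],[47,17],[48,0]]
[[6,16],[14,6],[21,17],[29,0],[36,17],[50,0]]
[[6,16],[14,12],[21,17],[29,0],[36,17],[50,0]]
[[3,16],[20,12],[21,17],[29,0],[36,17],[50,0]]
[[3,16],[20,12],[21,17],[29,0],[36,17],[39,19],[45,17],[50,0]]
[[3,16],[20,12],[21,17],[29,0],[36,17],[39,19],[45,17],[50,0]]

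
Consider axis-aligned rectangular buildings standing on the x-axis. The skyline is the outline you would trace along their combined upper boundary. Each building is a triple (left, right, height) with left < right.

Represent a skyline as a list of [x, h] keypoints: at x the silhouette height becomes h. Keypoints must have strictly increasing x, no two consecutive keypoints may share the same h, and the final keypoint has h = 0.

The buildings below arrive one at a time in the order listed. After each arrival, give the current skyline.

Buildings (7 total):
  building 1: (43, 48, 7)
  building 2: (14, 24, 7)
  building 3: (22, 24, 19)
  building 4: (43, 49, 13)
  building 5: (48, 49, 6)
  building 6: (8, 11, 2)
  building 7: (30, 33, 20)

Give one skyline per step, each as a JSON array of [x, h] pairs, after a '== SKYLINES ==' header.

== SKYLINES ==
[[43,7],[48,0]]
[[14,7],[24,0],[43,7],[48,0]]
[[14,7],[22,19],[24,0],[43,7],[48,0]]
[[14,7],[22,19],[24,0],[43,13],[49,0]]
[[14,7],[22,19],[24,0],[43,13],[49,0]]
[[8,2],[11,0],[14,7],[22,19],[24,0],[43,13],[49,0]]
[[8,2],[11,0],[14,7],[22,19],[24,0],[30,20],[33,0],[43,13],[49,0]]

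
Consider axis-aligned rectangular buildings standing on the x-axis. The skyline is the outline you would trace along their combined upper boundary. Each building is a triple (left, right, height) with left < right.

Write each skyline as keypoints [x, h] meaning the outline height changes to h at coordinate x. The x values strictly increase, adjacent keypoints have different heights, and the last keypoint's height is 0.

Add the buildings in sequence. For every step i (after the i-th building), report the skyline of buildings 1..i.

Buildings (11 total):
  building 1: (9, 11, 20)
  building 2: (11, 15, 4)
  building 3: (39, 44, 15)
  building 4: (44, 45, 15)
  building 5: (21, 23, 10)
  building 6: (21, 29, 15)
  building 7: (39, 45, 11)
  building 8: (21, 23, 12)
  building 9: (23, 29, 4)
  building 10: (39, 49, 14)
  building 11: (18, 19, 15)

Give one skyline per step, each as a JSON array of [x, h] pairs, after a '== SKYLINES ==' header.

== SKYLINES ==
[[9,20],[11,0]]
[[9,20],[11,4],[15,0]]
[[9,20],[11,4],[15,0],[39,15],[44,0]]
[[9,20],[11,4],[15,0],[39,15],[45,0]]
[[9,20],[11,4],[15,0],[21,10],[23,0],[39,15],[45,0]]
[[9,20],[11,4],[15,0],[21,15],[29,0],[39,15],[45,0]]
[[9,20],[11,4],[15,0],[21,15],[29,0],[39,15],[45,0]]
[[9,20],[11,4],[15,0],[21,15],[29,0],[39,15],[45,0]]
[[9,20],[11,4],[15,0],[21,15],[29,0],[39,15],[45,0]]
[[9,20],[11,4],[15,0],[21,15],[29,0],[39,15],[45,14],[49,0]]
[[9,20],[11,4],[15,0],[18,15],[19,0],[21,15],[29,0],[39,15],[45,14],[49,0]]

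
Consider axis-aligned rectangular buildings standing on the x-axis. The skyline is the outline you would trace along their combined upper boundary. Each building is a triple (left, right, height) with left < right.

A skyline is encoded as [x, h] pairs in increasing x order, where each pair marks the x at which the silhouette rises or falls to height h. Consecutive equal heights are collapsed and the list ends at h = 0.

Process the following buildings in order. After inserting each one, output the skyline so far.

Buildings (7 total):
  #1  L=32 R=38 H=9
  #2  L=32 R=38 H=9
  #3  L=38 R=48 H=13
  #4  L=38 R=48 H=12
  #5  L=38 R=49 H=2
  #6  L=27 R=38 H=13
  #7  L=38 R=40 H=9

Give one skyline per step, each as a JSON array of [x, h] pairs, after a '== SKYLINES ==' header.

== SKYLINES ==
[[32,9],[38,0]]
[[32,9],[38,0]]
[[32,9],[38,13],[48,0]]
[[32,9],[38,13],[48,0]]
[[32,9],[38,13],[48,2],[49,0]]
[[27,13],[48,2],[49,0]]
[[27,13],[48,2],[49,0]]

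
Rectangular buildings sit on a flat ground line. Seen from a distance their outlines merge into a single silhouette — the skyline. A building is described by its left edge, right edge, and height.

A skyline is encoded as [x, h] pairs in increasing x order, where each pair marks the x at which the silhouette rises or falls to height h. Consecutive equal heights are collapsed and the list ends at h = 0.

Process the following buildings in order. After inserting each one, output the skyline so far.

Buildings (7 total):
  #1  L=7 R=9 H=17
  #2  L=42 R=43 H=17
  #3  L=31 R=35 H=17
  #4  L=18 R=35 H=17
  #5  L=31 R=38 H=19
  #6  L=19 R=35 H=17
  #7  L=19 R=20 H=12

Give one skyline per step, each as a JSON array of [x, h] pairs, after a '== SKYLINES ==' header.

== SKYLINES ==
[[7,17],[9,0]]
[[7,17],[9,0],[42,17],[43,0]]
[[7,17],[9,0],[31,17],[35,0],[42,17],[43,0]]
[[7,17],[9,0],[18,17],[35,0],[42,17],[43,0]]
[[7,17],[9,0],[18,17],[31,19],[38,0],[42,17],[43,0]]
[[7,17],[9,0],[18,17],[31,19],[38,0],[42,17],[43,0]]
[[7,17],[9,0],[18,17],[31,19],[38,0],[42,17],[43,0]]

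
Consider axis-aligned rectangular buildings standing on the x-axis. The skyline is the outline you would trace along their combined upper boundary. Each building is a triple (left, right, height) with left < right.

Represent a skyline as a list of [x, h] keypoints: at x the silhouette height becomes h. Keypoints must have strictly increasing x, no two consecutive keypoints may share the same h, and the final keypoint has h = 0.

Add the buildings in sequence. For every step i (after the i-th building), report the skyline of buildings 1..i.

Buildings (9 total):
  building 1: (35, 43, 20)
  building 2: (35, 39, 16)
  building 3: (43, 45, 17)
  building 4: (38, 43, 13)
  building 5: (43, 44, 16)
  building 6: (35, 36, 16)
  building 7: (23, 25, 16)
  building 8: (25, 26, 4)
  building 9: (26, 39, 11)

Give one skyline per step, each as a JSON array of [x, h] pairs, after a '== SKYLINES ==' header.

== SKYLINES ==
[[35,20],[43,0]]
[[35,20],[43,0]]
[[35,20],[43,17],[45,0]]
[[35,20],[43,17],[45,0]]
[[35,20],[43,17],[45,0]]
[[35,20],[43,17],[45,0]]
[[23,16],[25,0],[35,20],[43,17],[45,0]]
[[23,16],[25,4],[26,0],[35,20],[43,17],[45,0]]
[[23,16],[25,4],[26,11],[35,20],[43,17],[45,0]]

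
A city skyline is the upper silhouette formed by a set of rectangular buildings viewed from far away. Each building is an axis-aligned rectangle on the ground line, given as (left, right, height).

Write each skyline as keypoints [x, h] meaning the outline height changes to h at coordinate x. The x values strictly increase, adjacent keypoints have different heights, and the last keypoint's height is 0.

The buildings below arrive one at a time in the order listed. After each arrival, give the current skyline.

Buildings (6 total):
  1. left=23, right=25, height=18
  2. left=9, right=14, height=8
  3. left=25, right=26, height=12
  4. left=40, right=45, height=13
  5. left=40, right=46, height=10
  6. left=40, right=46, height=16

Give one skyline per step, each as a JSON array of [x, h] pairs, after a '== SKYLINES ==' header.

== SKYLINES ==
[[23,18],[25,0]]
[[9,8],[14,0],[23,18],[25,0]]
[[9,8],[14,0],[23,18],[25,12],[26,0]]
[[9,8],[14,0],[23,18],[25,12],[26,0],[40,13],[45,0]]
[[9,8],[14,0],[23,18],[25,12],[26,0],[40,13],[45,10],[46,0]]
[[9,8],[14,0],[23,18],[25,12],[26,0],[40,16],[46,0]]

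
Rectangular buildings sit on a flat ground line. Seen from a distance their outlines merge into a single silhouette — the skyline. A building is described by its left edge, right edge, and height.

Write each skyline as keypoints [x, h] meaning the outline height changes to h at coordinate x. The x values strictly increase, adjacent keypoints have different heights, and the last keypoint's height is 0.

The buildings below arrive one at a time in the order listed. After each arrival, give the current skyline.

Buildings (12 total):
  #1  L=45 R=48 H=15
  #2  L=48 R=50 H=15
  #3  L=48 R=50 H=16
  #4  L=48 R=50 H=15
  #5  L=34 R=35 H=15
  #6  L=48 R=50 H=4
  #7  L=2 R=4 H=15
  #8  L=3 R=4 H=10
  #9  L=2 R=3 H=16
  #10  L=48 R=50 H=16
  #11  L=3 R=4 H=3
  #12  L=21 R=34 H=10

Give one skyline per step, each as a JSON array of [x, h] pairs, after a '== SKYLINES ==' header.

== SKYLINES ==
[[45,15],[48,0]]
[[45,15],[50,0]]
[[45,15],[48,16],[50,0]]
[[45,15],[48,16],[50,0]]
[[34,15],[35,0],[45,15],[48,16],[50,0]]
[[34,15],[35,0],[45,15],[48,16],[50,0]]
[[2,15],[4,0],[34,15],[35,0],[45,15],[48,16],[50,0]]
[[2,15],[4,0],[34,15],[35,0],[45,15],[48,16],[50,0]]
[[2,16],[3,15],[4,0],[34,15],[35,0],[45,15],[48,16],[50,0]]
[[2,16],[3,15],[4,0],[34,15],[35,0],[45,15],[48,16],[50,0]]
[[2,16],[3,15],[4,0],[34,15],[35,0],[45,15],[48,16],[50,0]]
[[2,16],[3,15],[4,0],[21,10],[34,15],[35,0],[45,15],[48,16],[50,0]]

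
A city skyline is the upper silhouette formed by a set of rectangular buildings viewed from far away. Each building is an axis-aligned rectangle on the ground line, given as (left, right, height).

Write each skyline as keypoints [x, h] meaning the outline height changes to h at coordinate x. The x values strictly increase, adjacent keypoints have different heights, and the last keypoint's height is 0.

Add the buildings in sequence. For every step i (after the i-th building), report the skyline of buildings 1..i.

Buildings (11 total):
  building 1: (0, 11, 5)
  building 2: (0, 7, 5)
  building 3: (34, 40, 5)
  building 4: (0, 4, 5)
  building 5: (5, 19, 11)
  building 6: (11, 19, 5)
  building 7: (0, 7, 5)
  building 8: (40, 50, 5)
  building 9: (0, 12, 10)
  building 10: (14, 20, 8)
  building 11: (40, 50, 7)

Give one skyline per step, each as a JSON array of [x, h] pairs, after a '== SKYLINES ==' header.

== SKYLINES ==
[[0,5],[11,0]]
[[0,5],[11,0]]
[[0,5],[11,0],[34,5],[40,0]]
[[0,5],[11,0],[34,5],[40,0]]
[[0,5],[5,11],[19,0],[34,5],[40,0]]
[[0,5],[5,11],[19,0],[34,5],[40,0]]
[[0,5],[5,11],[19,0],[34,5],[40,0]]
[[0,5],[5,11],[19,0],[34,5],[50,0]]
[[0,10],[5,11],[19,0],[34,5],[50,0]]
[[0,10],[5,11],[19,8],[20,0],[34,5],[50,0]]
[[0,10],[5,11],[19,8],[20,0],[34,5],[40,7],[50,0]]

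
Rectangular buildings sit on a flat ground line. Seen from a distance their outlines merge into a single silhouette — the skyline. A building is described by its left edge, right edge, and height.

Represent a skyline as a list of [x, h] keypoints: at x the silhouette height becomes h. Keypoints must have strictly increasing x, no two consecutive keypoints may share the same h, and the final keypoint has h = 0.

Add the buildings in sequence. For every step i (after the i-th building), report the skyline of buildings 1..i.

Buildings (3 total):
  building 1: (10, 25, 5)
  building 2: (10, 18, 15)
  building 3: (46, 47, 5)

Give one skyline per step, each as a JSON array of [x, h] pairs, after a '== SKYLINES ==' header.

== SKYLINES ==
[[10,5],[25,0]]
[[10,15],[18,5],[25,0]]
[[10,15],[18,5],[25,0],[46,5],[47,0]]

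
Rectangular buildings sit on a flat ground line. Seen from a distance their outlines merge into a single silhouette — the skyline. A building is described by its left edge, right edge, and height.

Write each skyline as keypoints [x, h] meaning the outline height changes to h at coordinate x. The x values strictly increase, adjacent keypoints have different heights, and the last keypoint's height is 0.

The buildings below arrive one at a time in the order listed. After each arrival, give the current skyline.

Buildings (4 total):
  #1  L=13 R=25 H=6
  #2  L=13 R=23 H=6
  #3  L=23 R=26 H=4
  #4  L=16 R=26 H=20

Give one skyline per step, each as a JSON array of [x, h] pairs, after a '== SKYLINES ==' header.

== SKYLINES ==
[[13,6],[25,0]]
[[13,6],[25,0]]
[[13,6],[25,4],[26,0]]
[[13,6],[16,20],[26,0]]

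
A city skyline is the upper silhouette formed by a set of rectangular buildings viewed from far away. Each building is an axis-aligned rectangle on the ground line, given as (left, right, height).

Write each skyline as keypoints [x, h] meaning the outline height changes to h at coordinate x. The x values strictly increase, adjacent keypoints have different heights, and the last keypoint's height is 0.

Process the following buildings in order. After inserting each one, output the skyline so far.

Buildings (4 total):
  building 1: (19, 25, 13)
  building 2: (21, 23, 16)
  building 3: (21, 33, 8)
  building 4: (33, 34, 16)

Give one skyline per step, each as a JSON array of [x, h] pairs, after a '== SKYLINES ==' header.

== SKYLINES ==
[[19,13],[25,0]]
[[19,13],[21,16],[23,13],[25,0]]
[[19,13],[21,16],[23,13],[25,8],[33,0]]
[[19,13],[21,16],[23,13],[25,8],[33,16],[34,0]]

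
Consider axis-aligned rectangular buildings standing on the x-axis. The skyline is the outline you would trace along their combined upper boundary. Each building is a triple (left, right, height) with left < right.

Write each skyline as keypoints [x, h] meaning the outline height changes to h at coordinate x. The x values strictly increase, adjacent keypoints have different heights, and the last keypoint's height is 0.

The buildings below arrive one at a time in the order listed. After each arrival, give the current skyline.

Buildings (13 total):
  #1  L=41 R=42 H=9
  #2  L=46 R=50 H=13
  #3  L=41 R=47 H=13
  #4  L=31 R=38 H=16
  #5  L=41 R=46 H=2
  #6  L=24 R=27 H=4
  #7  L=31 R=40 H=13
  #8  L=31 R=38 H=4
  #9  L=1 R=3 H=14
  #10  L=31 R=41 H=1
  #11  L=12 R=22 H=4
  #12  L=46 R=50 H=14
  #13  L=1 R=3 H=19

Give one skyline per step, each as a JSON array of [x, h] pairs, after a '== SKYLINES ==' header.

== SKYLINES ==
[[41,9],[42,0]]
[[41,9],[42,0],[46,13],[50,0]]
[[41,13],[50,0]]
[[31,16],[38,0],[41,13],[50,0]]
[[31,16],[38,0],[41,13],[50,0]]
[[24,4],[27,0],[31,16],[38,0],[41,13],[50,0]]
[[24,4],[27,0],[31,16],[38,13],[40,0],[41,13],[50,0]]
[[24,4],[27,0],[31,16],[38,13],[40,0],[41,13],[50,0]]
[[1,14],[3,0],[24,4],[27,0],[31,16],[38,13],[40,0],[41,13],[50,0]]
[[1,14],[3,0],[24,4],[27,0],[31,16],[38,13],[40,1],[41,13],[50,0]]
[[1,14],[3,0],[12,4],[22,0],[24,4],[27,0],[31,16],[38,13],[40,1],[41,13],[50,0]]
[[1,14],[3,0],[12,4],[22,0],[24,4],[27,0],[31,16],[38,13],[40,1],[41,13],[46,14],[50,0]]
[[1,19],[3,0],[12,4],[22,0],[24,4],[27,0],[31,16],[38,13],[40,1],[41,13],[46,14],[50,0]]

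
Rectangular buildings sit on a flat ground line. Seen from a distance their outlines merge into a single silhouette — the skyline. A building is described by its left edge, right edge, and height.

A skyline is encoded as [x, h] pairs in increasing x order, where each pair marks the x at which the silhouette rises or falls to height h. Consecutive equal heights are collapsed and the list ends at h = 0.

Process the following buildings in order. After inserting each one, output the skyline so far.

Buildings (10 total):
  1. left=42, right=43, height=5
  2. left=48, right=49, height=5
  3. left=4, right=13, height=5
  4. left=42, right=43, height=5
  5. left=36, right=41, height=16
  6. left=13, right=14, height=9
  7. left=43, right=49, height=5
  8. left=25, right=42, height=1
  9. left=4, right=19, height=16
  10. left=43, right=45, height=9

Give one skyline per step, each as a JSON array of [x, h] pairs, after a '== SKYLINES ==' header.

== SKYLINES ==
[[42,5],[43,0]]
[[42,5],[43,0],[48,5],[49,0]]
[[4,5],[13,0],[42,5],[43,0],[48,5],[49,0]]
[[4,5],[13,0],[42,5],[43,0],[48,5],[49,0]]
[[4,5],[13,0],[36,16],[41,0],[42,5],[43,0],[48,5],[49,0]]
[[4,5],[13,9],[14,0],[36,16],[41,0],[42,5],[43,0],[48,5],[49,0]]
[[4,5],[13,9],[14,0],[36,16],[41,0],[42,5],[49,0]]
[[4,5],[13,9],[14,0],[25,1],[36,16],[41,1],[42,5],[49,0]]
[[4,16],[19,0],[25,1],[36,16],[41,1],[42,5],[49,0]]
[[4,16],[19,0],[25,1],[36,16],[41,1],[42,5],[43,9],[45,5],[49,0]]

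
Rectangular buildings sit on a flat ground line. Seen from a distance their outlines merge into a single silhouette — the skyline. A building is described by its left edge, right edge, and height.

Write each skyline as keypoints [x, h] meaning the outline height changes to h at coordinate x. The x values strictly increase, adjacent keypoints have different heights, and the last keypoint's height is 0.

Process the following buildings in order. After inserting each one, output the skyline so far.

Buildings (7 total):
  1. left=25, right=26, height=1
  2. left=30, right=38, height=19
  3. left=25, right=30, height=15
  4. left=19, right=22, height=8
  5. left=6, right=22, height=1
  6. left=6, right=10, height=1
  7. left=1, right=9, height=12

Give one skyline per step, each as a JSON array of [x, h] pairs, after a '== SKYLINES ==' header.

== SKYLINES ==
[[25,1],[26,0]]
[[25,1],[26,0],[30,19],[38,0]]
[[25,15],[30,19],[38,0]]
[[19,8],[22,0],[25,15],[30,19],[38,0]]
[[6,1],[19,8],[22,0],[25,15],[30,19],[38,0]]
[[6,1],[19,8],[22,0],[25,15],[30,19],[38,0]]
[[1,12],[9,1],[19,8],[22,0],[25,15],[30,19],[38,0]]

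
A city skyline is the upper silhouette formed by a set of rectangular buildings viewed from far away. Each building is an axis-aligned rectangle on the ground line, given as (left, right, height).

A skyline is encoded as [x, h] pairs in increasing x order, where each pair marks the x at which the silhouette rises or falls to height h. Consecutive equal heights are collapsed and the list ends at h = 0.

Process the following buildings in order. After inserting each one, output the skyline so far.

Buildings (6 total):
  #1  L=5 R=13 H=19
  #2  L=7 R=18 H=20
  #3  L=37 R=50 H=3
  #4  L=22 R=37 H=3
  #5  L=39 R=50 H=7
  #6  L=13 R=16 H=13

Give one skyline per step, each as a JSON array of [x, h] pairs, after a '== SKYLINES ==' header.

== SKYLINES ==
[[5,19],[13,0]]
[[5,19],[7,20],[18,0]]
[[5,19],[7,20],[18,0],[37,3],[50,0]]
[[5,19],[7,20],[18,0],[22,3],[50,0]]
[[5,19],[7,20],[18,0],[22,3],[39,7],[50,0]]
[[5,19],[7,20],[18,0],[22,3],[39,7],[50,0]]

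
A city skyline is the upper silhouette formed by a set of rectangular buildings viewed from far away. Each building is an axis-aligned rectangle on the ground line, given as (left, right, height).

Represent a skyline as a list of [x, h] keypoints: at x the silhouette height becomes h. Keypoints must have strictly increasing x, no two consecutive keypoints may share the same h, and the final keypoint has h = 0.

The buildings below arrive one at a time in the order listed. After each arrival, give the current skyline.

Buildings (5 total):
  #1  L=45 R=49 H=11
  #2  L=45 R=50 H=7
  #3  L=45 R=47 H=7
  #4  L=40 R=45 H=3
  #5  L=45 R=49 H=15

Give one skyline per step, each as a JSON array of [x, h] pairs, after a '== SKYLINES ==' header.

== SKYLINES ==
[[45,11],[49,0]]
[[45,11],[49,7],[50,0]]
[[45,11],[49,7],[50,0]]
[[40,3],[45,11],[49,7],[50,0]]
[[40,3],[45,15],[49,7],[50,0]]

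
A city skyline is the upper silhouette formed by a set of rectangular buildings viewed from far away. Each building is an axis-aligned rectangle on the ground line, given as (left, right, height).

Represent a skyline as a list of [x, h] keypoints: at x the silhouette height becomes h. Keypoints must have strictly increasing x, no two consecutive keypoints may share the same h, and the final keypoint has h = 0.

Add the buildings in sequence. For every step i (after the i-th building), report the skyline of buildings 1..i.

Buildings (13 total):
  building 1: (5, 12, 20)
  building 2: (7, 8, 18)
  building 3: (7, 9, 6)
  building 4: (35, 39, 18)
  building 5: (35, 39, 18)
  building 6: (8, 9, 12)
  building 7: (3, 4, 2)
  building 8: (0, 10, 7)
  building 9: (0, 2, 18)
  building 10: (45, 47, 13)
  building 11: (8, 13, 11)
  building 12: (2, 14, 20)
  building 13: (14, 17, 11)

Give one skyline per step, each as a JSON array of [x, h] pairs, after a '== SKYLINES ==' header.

== SKYLINES ==
[[5,20],[12,0]]
[[5,20],[12,0]]
[[5,20],[12,0]]
[[5,20],[12,0],[35,18],[39,0]]
[[5,20],[12,0],[35,18],[39,0]]
[[5,20],[12,0],[35,18],[39,0]]
[[3,2],[4,0],[5,20],[12,0],[35,18],[39,0]]
[[0,7],[5,20],[12,0],[35,18],[39,0]]
[[0,18],[2,7],[5,20],[12,0],[35,18],[39,0]]
[[0,18],[2,7],[5,20],[12,0],[35,18],[39,0],[45,13],[47,0]]
[[0,18],[2,7],[5,20],[12,11],[13,0],[35,18],[39,0],[45,13],[47,0]]
[[0,18],[2,20],[14,0],[35,18],[39,0],[45,13],[47,0]]
[[0,18],[2,20],[14,11],[17,0],[35,18],[39,0],[45,13],[47,0]]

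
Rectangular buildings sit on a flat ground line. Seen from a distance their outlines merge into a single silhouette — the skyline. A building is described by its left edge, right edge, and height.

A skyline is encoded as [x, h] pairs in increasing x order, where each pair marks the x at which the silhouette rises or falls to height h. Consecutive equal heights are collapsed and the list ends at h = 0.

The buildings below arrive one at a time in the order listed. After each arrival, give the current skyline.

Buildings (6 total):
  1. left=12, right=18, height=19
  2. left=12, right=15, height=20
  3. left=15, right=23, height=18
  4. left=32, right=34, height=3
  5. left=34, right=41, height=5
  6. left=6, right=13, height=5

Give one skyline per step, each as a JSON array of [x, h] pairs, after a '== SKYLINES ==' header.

== SKYLINES ==
[[12,19],[18,0]]
[[12,20],[15,19],[18,0]]
[[12,20],[15,19],[18,18],[23,0]]
[[12,20],[15,19],[18,18],[23,0],[32,3],[34,0]]
[[12,20],[15,19],[18,18],[23,0],[32,3],[34,5],[41,0]]
[[6,5],[12,20],[15,19],[18,18],[23,0],[32,3],[34,5],[41,0]]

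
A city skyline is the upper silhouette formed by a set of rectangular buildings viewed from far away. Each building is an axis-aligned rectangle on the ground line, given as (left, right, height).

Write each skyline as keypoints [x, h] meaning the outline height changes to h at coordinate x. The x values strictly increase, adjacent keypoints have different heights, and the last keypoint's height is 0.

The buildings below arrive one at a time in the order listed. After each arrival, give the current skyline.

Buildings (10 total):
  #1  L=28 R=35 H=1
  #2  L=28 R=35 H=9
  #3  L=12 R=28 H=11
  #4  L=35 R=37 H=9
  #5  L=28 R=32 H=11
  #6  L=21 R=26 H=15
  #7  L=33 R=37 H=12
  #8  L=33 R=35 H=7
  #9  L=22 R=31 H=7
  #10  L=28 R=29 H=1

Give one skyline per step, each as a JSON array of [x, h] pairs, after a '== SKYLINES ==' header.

== SKYLINES ==
[[28,1],[35,0]]
[[28,9],[35,0]]
[[12,11],[28,9],[35,0]]
[[12,11],[28,9],[37,0]]
[[12,11],[32,9],[37,0]]
[[12,11],[21,15],[26,11],[32,9],[37,0]]
[[12,11],[21,15],[26,11],[32,9],[33,12],[37,0]]
[[12,11],[21,15],[26,11],[32,9],[33,12],[37,0]]
[[12,11],[21,15],[26,11],[32,9],[33,12],[37,0]]
[[12,11],[21,15],[26,11],[32,9],[33,12],[37,0]]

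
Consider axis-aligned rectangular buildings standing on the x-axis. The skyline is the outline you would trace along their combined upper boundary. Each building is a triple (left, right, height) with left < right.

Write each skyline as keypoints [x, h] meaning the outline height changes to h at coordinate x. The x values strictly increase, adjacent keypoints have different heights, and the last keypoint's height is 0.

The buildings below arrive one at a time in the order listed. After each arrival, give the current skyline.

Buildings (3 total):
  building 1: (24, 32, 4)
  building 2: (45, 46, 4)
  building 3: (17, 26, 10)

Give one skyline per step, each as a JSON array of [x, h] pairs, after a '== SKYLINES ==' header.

== SKYLINES ==
[[24,4],[32,0]]
[[24,4],[32,0],[45,4],[46,0]]
[[17,10],[26,4],[32,0],[45,4],[46,0]]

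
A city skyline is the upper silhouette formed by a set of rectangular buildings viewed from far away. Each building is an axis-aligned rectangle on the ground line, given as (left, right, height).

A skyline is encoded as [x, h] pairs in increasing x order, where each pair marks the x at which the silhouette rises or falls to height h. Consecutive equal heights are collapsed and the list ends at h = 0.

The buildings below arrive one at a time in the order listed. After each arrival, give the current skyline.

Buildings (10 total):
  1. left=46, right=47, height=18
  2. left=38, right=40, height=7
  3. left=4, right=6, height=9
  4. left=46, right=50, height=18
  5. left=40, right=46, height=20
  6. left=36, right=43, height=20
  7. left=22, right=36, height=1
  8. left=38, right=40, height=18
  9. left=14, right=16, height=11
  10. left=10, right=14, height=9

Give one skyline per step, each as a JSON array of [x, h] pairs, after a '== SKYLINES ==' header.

== SKYLINES ==
[[46,18],[47,0]]
[[38,7],[40,0],[46,18],[47,0]]
[[4,9],[6,0],[38,7],[40,0],[46,18],[47,0]]
[[4,9],[6,0],[38,7],[40,0],[46,18],[50,0]]
[[4,9],[6,0],[38,7],[40,20],[46,18],[50,0]]
[[4,9],[6,0],[36,20],[46,18],[50,0]]
[[4,9],[6,0],[22,1],[36,20],[46,18],[50,0]]
[[4,9],[6,0],[22,1],[36,20],[46,18],[50,0]]
[[4,9],[6,0],[14,11],[16,0],[22,1],[36,20],[46,18],[50,0]]
[[4,9],[6,0],[10,9],[14,11],[16,0],[22,1],[36,20],[46,18],[50,0]]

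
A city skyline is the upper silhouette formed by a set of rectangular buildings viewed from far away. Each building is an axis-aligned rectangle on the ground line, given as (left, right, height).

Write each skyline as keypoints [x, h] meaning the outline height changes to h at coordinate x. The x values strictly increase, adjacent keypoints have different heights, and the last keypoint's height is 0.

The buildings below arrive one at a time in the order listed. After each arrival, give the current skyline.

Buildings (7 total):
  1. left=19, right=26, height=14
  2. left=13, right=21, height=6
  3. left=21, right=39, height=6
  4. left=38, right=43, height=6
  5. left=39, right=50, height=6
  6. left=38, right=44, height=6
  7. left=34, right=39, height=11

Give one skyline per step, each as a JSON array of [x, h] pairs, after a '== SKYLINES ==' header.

== SKYLINES ==
[[19,14],[26,0]]
[[13,6],[19,14],[26,0]]
[[13,6],[19,14],[26,6],[39,0]]
[[13,6],[19,14],[26,6],[43,0]]
[[13,6],[19,14],[26,6],[50,0]]
[[13,6],[19,14],[26,6],[50,0]]
[[13,6],[19,14],[26,6],[34,11],[39,6],[50,0]]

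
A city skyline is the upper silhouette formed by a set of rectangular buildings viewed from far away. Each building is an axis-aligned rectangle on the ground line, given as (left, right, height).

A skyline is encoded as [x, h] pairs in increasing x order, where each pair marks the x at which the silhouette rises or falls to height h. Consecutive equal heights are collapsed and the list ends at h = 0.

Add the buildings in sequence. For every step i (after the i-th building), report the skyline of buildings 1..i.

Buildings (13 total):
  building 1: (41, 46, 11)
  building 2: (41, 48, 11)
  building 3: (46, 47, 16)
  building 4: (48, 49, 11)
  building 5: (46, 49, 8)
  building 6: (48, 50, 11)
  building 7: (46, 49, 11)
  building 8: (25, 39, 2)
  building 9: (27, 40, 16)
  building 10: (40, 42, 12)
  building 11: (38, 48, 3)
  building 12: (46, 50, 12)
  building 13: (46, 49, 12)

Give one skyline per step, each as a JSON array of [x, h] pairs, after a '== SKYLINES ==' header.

== SKYLINES ==
[[41,11],[46,0]]
[[41,11],[48,0]]
[[41,11],[46,16],[47,11],[48,0]]
[[41,11],[46,16],[47,11],[49,0]]
[[41,11],[46,16],[47,11],[49,0]]
[[41,11],[46,16],[47,11],[50,0]]
[[41,11],[46,16],[47,11],[50,0]]
[[25,2],[39,0],[41,11],[46,16],[47,11],[50,0]]
[[25,2],[27,16],[40,0],[41,11],[46,16],[47,11],[50,0]]
[[25,2],[27,16],[40,12],[42,11],[46,16],[47,11],[50,0]]
[[25,2],[27,16],[40,12],[42,11],[46,16],[47,11],[50,0]]
[[25,2],[27,16],[40,12],[42,11],[46,16],[47,12],[50,0]]
[[25,2],[27,16],[40,12],[42,11],[46,16],[47,12],[50,0]]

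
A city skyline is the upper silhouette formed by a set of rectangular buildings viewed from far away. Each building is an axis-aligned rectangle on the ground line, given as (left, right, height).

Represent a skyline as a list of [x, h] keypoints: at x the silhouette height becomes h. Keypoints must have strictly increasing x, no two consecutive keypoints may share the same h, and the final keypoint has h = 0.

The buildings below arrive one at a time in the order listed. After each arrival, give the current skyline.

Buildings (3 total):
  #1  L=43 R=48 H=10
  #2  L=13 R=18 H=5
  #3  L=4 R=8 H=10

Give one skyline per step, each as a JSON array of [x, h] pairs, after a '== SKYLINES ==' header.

== SKYLINES ==
[[43,10],[48,0]]
[[13,5],[18,0],[43,10],[48,0]]
[[4,10],[8,0],[13,5],[18,0],[43,10],[48,0]]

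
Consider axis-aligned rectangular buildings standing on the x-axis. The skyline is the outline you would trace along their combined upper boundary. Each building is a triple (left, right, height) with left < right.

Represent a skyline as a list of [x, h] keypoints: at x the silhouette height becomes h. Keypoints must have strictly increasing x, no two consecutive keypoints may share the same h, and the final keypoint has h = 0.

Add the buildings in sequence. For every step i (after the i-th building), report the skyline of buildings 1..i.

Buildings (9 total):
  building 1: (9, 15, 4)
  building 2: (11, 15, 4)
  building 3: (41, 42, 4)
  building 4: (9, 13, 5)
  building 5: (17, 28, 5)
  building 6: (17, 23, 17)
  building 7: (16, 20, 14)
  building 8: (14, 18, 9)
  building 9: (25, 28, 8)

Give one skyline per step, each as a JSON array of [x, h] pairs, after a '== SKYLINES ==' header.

== SKYLINES ==
[[9,4],[15,0]]
[[9,4],[15,0]]
[[9,4],[15,0],[41,4],[42,0]]
[[9,5],[13,4],[15,0],[41,4],[42,0]]
[[9,5],[13,4],[15,0],[17,5],[28,0],[41,4],[42,0]]
[[9,5],[13,4],[15,0],[17,17],[23,5],[28,0],[41,4],[42,0]]
[[9,5],[13,4],[15,0],[16,14],[17,17],[23,5],[28,0],[41,4],[42,0]]
[[9,5],[13,4],[14,9],[16,14],[17,17],[23,5],[28,0],[41,4],[42,0]]
[[9,5],[13,4],[14,9],[16,14],[17,17],[23,5],[25,8],[28,0],[41,4],[42,0]]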